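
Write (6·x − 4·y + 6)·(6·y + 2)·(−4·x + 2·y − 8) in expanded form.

−144·x²·y + 168·x·y² − 376·x·y − 48·x² − 144·x − 48·y³ + 248·y² − 200·y − 96

(6·x − 4·y + 6)·(6·y + 2)·(−4·x + 2·y − 8)
= (36·x·y + 12·x − 24·y² − 8·y + 36·y + 12)·(−4·x + 2·y − 8)    [distributive law]
= (36·x·y + 12·x − 24·y² + 28·y + 12)·(−4·x + 2·y − 8)    [combine like terms]
= −144·x²·y + 72·x·y² − 288·x·y − 48·x² + 24·x·y − 96·x + 96·x·y² − 48·y³ + 192·y² − 112·x·y + 56·y² − 224·y − 48·x + 24·y − 96    [distributive law]
= −144·x²·y + 168·x·y² − 376·x·y − 48·x² − 144·x − 48·y³ + 248·y² − 200·y − 96    [combine like terms]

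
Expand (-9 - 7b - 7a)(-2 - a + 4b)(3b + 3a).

(-9 - 7b - 7a)(-2 - a + 4b)(3b + 3a)
= (18 + 9a - 36b + 14b + 7ab - 28b^2 + 14a + 7a^2 - 28ab)(3b + 3a)    [distributive law]
= (18 + 23a - 22b - 21ab - 28b^2 + 7a^2)(3b + 3a)    [combine like terms]
= 54b + 54a + 69ab + 69a^2 - 66b^2 - 66ab - 63ab^2 - 63a^2b - 84b^3 - 84ab^2 + 21a^2b + 21a^3    [distributive law]
= 54b + 54a + 3ab + 69a^2 - 66b^2 - 147ab^2 - 42a^2b - 84b^3 + 21a^3    [combine like terms]

54b + 54a + 3ab + 69a^2 - 66b^2 - 147ab^2 - 42a^2b - 84b^3 + 21a^3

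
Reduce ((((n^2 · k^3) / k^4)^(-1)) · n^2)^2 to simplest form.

((((n^2 · k^3) / k^4)^(-1)) · n^2)^2
= ((((n^2 · k^3) / k^4)^(-1))^2) · ((n^2)^2)    [power of a product]
= (((n^2 · k^3) / k^4)^(-2)) · ((n^2)^2)    [power of a power]
= (((n^2 · k^3)^(-2)) / ((k^4)^(-2))) · ((n^2)^2)    [power of a quotient]
= ((((n^2)^(-2)) · ((k^3)^(-2))) / ((k^4)^(-2))) · ((n^2)^2)    [power of a product]
= ((n^(-4) · ((k^3)^(-2))) / ((k^4)^(-2))) · ((n^2)^2)    [power of a power]
= ((n^(-4) · k^(-6)) / ((k^4)^(-2))) · ((n^2)^2)    [power of a power]
= ((n^(-4) · k^(-6)) / k^(-8)) · ((n^2)^2)    [power of a power]
= ((n^(-4) · k^(-6)) / k^(-8)) · n^4    [power of a power]
= k^2    [quotient of powers; product of powers]

k^2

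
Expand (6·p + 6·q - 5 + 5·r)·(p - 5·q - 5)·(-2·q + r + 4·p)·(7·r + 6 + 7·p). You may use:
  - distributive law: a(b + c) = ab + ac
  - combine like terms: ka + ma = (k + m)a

(6·p + 6·q - 5 + 5·r)·(p - 5·q - 5)·(-2·q + r + 4·p)·(7·r + 6 + 7·p)
= (6·p^2 - 30·p·q - 30·p + 6·p·q - 30·q^2 - 30·q - 5·p + 25·q + 25 + 5·p·r - 25·q·r - 25·r)·(-2·q + r + 4·p)·(7·r + 6 + 7·p)    [distributive law]
= (6·p^2 - 24·p·q - 35·p - 30·q^2 - 5·q + 25 + 5·p·r - 25·q·r - 25·r)·(-2·q + r + 4·p)·(7·r + 6 + 7·p)    [combine like terms]
= (-12·p^2·q + 6·p^2·r + 24·p^3 + 48·p·q^2 - 24·p·q·r - 96·p^2·q + 70·p·q - 35·p·r - 140·p^2 + 60·q^3 - 30·q^2·r - 120·p·q^2 + 10·q^2 - 5·q·r - 20·p·q - 50·q + 25·r + 100·p - 10·p·q·r + 5·p·r^2 + 20·p^2·r + 50·q^2·r - 25·q·r^2 - 100·p·q·r + 50·q·r - 25·r^2 - 100·p·r)·(7·r + 6 + 7·p)    [distributive law]
= (-108·p^2·q + 26·p^2·r + 24·p^3 - 72·p·q^2 - 134·p·q·r + 50·p·q - 135·p·r - 140·p^2 + 60·q^3 + 20·q^2·r + 10·q^2 + 45·q·r - 50·q + 25·r + 100·p + 5·p·r^2 - 25·q·r^2 - 25·r^2)·(7·r + 6 + 7·p)    [combine like terms]
= -756·p^2·q·r - 648·p^2·q - 756·p^3·q + 182·p^2·r^2 + 156·p^2·r + 182·p^3·r + 168·p^3·r + 144·p^3 + 168·p^4 - 504·p·q^2·r - 432·p·q^2 - 504·p^2·q^2 - 938·p·q·r^2 - 804·p·q·r - 938·p^2·q·r + 350·p·q·r + 300·p·q + 350·p^2·q - 945·p·r^2 - 810·p·r - 945·p^2·r - 980·p^2·r - 840·p^2 - 980·p^3 + 420·q^3·r + 360·q^3 + 420·p·q^3 + 140·q^2·r^2 + 120·q^2·r + 140·p·q^2·r + 70·q^2·r + 60·q^2 + 70·p·q^2 + 315·q·r^2 + 270·q·r + 315·p·q·r - 350·q·r - 300·q - 350·p·q + 175·r^2 + 150·r + 175·p·r + 700·p·r + 600·p + 700·p^2 + 35·p·r^3 + 30·p·r^2 + 35·p^2·r^2 - 175·q·r^3 - 150·q·r^2 - 175·p·q·r^2 - 175·r^3 - 150·r^2 - 175·p·r^2    [distributive law]
= -1694·p^2·q·r - 298·p^2·q - 756·p^3·q + 217·p^2·r^2 - 1769·p^2·r + 350·p^3·r - 836·p^3 + 168·p^4 - 364·p·q^2·r - 362·p·q^2 - 504·p^2·q^2 - 1113·p·q·r^2 - 139·p·q·r - 50·p·q - 1090·p·r^2 + 65·p·r - 140·p^2 + 420·q^3·r + 360·q^3 + 420·p·q^3 + 140·q^2·r^2 + 190·q^2·r + 60·q^2 + 165·q·r^2 - 80·q·r - 300·q + 25·r^2 + 150·r + 600·p + 35·p·r^3 - 175·q·r^3 - 175·r^3    [combine like terms]

-1694·p^2·q·r - 298·p^2·q - 756·p^3·q + 217·p^2·r^2 - 1769·p^2·r + 350·p^3·r - 836·p^3 + 168·p^4 - 364·p·q^2·r - 362·p·q^2 - 504·p^2·q^2 - 1113·p·q·r^2 - 139·p·q·r - 50·p·q - 1090·p·r^2 + 65·p·r - 140·p^2 + 420·q^3·r + 360·q^3 + 420·p·q^3 + 140·q^2·r^2 + 190·q^2·r + 60·q^2 + 165·q·r^2 - 80·q·r - 300·q + 25·r^2 + 150·r + 600·p + 35·p·r^3 - 175·q·r^3 - 175·r^3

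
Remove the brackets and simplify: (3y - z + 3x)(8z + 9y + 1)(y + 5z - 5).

(3y - z + 3x)(8z + 9y + 1)(y + 5z - 5)
= (24yz + 27y² + 3y - 8z² - 9yz - z + 24xz + 27xy + 3x)(y + 5z - 5)    [distributive law]
= (15yz + 27y² + 3y - 8z² - z + 24xz + 27xy + 3x)(y + 5z - 5)    [combine like terms]
= 15y²z + 75yz² - 75yz + 27y³ + 135y²z - 135y² + 3y² + 15yz - 15y - 8yz² - 40z³ + 40z² - yz - 5z² + 5z + 24xyz + 120xz² - 120xz + 27xy² + 135xyz - 135xy + 3xy + 15xz - 15x    [distributive law]
= 150y²z + 67yz² - 61yz + 27y³ - 132y² - 15y - 40z³ + 35z² + 5z + 159xyz + 120xz² - 105xz + 27xy² - 132xy - 15x    [combine like terms]

150y²z + 67yz² - 61yz + 27y³ - 132y² - 15y - 40z³ + 35z² + 5z + 159xyz + 120xz² - 105xz + 27xy² - 132xy - 15x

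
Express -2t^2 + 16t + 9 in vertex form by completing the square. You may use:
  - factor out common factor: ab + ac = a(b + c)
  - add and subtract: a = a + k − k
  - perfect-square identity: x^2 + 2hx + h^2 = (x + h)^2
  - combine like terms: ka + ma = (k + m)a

-2t^2 + 16t + 9
= -2(t^2 - 8t) + 9    [factor out -2 from the t-terms]
= -2(t^2 - 8t + 16 - 16) + 9    [add and subtract 16 inside the bracket]
= -2(t - 4)^2 + 32 + 9    [perfect-square identity]
= -2(t - 4)^2 + 41    [combine constants]

-2(t - 4)^2 + 41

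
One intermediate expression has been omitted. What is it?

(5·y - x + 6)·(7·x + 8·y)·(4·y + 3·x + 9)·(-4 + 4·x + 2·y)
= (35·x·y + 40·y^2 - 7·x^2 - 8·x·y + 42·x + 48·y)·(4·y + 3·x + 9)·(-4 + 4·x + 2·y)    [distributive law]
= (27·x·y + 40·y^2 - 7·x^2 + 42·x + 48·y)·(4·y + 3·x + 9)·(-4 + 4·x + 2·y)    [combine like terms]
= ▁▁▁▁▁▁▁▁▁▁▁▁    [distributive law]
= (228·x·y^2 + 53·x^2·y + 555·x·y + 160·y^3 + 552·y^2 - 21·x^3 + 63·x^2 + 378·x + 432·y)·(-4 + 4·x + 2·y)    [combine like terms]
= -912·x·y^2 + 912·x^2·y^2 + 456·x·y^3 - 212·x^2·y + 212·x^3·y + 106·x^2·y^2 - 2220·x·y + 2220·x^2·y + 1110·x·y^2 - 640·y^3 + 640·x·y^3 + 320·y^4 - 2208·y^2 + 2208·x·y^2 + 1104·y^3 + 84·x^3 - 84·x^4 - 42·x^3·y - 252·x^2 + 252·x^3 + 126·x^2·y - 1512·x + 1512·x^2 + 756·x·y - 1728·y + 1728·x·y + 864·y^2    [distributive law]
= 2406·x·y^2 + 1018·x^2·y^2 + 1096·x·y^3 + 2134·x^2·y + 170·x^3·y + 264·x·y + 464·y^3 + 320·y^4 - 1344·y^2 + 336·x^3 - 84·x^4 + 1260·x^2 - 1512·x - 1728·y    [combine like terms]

After distributive law, the bracketed line is:

(108·x·y^2 + 81·x^2·y + 243·x·y + 160·y^3 + 120·x·y^2 + 360·y^2 - 28·x^2·y - 21·x^3 - 63·x^2 + 168·x·y + 126·x^2 + 378·x + 192·y^2 + 144·x·y + 432·y)·(-4 + 4·x + 2·y)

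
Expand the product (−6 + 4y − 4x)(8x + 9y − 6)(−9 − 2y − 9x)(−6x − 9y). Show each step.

648x^2 − 2808xy − 9252x^2y − 6066xy^2 − 3024x^3 − 5670y^2 + 1512y^3 + 1944x + 2916y + 996x^2y^2 + 3276xy^3 − 3192x^3y + 648y^4 − 1728x^4

(−6 + 4y − 4x)(8x + 9y − 6)(−9 − 2y − 9x)(−6x − 9y)
= (−48x − 54y + 36 + 32xy + 36y^2 − 24y − 32x^2 − 36xy + 24x)(−9 − 2y − 9x)(−6x − 9y)    [distributive law]
= (−24x − 78y + 36 − 4xy + 36y^2 − 32x^2)(−9 − 2y − 9x)(−6x − 9y)    [combine like terms]
= (216x + 48xy + 216x^2 + 702y + 156y^2 + 702xy − 324 − 72y − 324x + 36xy + 8xy^2 + 36x^2y − 324y^2 − 72y^3 − 324xy^2 + 288x^2 + 64x^2y + 288x^3)(−6x − 9y)    [distributive law]
= (−108x + 786xy + 504x^2 + 630y − 168y^2 − 324 − 316xy^2 + 100x^2y − 72y^3 + 288x^3)(−6x − 9y)    [combine like terms]
= 648x^2 + 972xy − 4716x^2y − 7074xy^2 − 3024x^3 − 4536x^2y − 3780xy − 5670y^2 + 1008xy^2 + 1512y^3 + 1944x + 2916y + 1896x^2y^2 + 2844xy^3 − 600x^3y − 900x^2y^2 + 432xy^3 + 648y^4 − 1728x^4 − 2592x^3y    [distributive law]
= 648x^2 − 2808xy − 9252x^2y − 6066xy^2 − 3024x^3 − 5670y^2 + 1512y^3 + 1944x + 2916y + 996x^2y^2 + 3276xy^3 − 3192x^3y + 648y^4 − 1728x^4    [combine like terms]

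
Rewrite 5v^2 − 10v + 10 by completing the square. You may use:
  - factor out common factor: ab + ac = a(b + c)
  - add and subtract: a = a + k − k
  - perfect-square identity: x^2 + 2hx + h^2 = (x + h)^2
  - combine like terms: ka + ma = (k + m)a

5(v − 1)^2 + 5

5v^2 − 10v + 10
= 5(v^2 − 2v) + 10    [factor out 5 from the v-terms]
= 5(v^2 − 2v + 1 − 1) + 10    [add and subtract 1 inside the bracket]
= 5(v − 1)^2 − 5 + 10    [perfect-square identity]
= 5(v − 1)^2 + 5    [combine constants]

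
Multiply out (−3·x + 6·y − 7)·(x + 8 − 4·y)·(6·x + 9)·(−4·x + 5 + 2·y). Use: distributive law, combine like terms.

72·x^4 + 762·x^3 − 468·x^3·y + 1395·x^2 − 2358·x^2·y − 1059·x − 876·x·y + 792·x^2·y^2 + 1380·x·y^2 + 2412·y + 288·y^2 − 288·x·y^3 − 432·y^3 − 2520

(−3·x + 6·y − 7)·(x + 8 − 4·y)·(6·x + 9)·(−4·x + 5 + 2·y)
= (−3·x^2 − 24·x + 12·x·y + 6·x·y + 48·y − 24·y^2 − 7·x − 56 + 28·y)·(6·x + 9)·(−4·x + 5 + 2·y)    [distributive law]
= (−3·x^2 − 31·x + 18·x·y + 76·y − 24·y^2 − 56)·(6·x + 9)·(−4·x + 5 + 2·y)    [combine like terms]
= (−18·x^3 − 27·x^2 − 186·x^2 − 279·x + 108·x^2·y + 162·x·y + 456·x·y + 684·y − 144·x·y^2 − 216·y^2 − 336·x − 504)·(−4·x + 5 + 2·y)    [distributive law]
= (−18·x^3 − 213·x^2 − 615·x + 108·x^2·y + 618·x·y + 684·y − 144·x·y^2 − 216·y^2 − 504)·(−4·x + 5 + 2·y)    [combine like terms]
= 72·x^4 − 90·x^3 − 36·x^3·y + 852·x^3 − 1065·x^2 − 426·x^2·y + 2460·x^2 − 3075·x − 1230·x·y − 432·x^3·y + 540·x^2·y + 216·x^2·y^2 − 2472·x^2·y + 3090·x·y + 1236·x·y^2 − 2736·x·y + 3420·y + 1368·y^2 + 576·x^2·y^2 − 720·x·y^2 − 288·x·y^3 + 864·x·y^2 − 1080·y^2 − 432·y^3 + 2016·x − 2520 − 1008·y    [distributive law]
= 72·x^4 + 762·x^3 − 468·x^3·y + 1395·x^2 − 2358·x^2·y − 1059·x − 876·x·y + 792·x^2·y^2 + 1380·x·y^2 + 2412·y + 288·y^2 − 288·x·y^3 − 432·y^3 − 2520    [combine like terms]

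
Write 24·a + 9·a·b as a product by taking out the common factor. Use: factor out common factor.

3·a(8 + 3·b)

24·a + 9·a·b
= 3(8·a + 3·a·b)    [factor out 3]
= 3·a(8 + 3·b)    [factor out a]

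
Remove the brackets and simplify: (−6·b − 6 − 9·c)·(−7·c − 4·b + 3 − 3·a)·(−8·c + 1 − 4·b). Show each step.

−876·b·c^2 − 30·b·c − 504·b^2·c − 96·b^3 + 78·b − 252·a·b·c − 54·a·b − 72·a·b^2 − 57·c^2 + 159·c − 18 − 117·a·c + 18·a − 504·c^3 − 216·a·c^2

(−6·b − 6 − 9·c)·(−7·c − 4·b + 3 − 3·a)·(−8·c + 1 − 4·b)
= (42·b·c + 24·b^2 − 18·b + 18·a·b + 42·c + 24·b − 18 + 18·a + 63·c^2 + 36·b·c − 27·c + 27·a·c)·(−8·c + 1 − 4·b)    [distributive law]
= (78·b·c + 24·b^2 + 6·b + 18·a·b + 15·c − 18 + 18·a + 63·c^2 + 27·a·c)·(−8·c + 1 − 4·b)    [combine like terms]
= −624·b·c^2 + 78·b·c − 312·b^2·c − 192·b^2·c + 24·b^2 − 96·b^3 − 48·b·c + 6·b − 24·b^2 − 144·a·b·c + 18·a·b − 72·a·b^2 − 120·c^2 + 15·c − 60·b·c + 144·c − 18 + 72·b − 144·a·c + 18·a − 72·a·b − 504·c^3 + 63·c^2 − 252·b·c^2 − 216·a·c^2 + 27·a·c − 108·a·b·c    [distributive law]
= −876·b·c^2 − 30·b·c − 504·b^2·c − 96·b^3 + 78·b − 252·a·b·c − 54·a·b − 72·a·b^2 − 57·c^2 + 159·c − 18 − 117·a·c + 18·a − 504·c^3 − 216·a·c^2    [combine like terms]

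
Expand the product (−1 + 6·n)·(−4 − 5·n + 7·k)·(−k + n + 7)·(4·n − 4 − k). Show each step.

−1307·k·n + 184·k + 25·k² + 400·n² + 628·n − 112 + 1165·k·n² − 110·k²·n − 796·n³ − 7·k³ + 318·k·n³ − 240·k²·n² − 120·n⁴ + 42·k³·n

(−1 + 6·n)·(−4 − 5·n + 7·k)·(−k + n + 7)·(4·n − 4 − k)
= (4 + 5·n − 7·k − 24·n − 30·n² + 42·k·n)·(−k + n + 7)·(4·n − 4 − k)    [distributive law]
= (4 − 19·n − 7·k − 30·n² + 42·k·n)·(−k + n + 7)·(4·n − 4 − k)    [combine like terms]
= (−4·k + 4·n + 28 + 19·k·n − 19·n² − 133·n + 7·k² − 7·k·n − 49·k + 30·k·n² − 30·n³ − 210·n² − 42·k²·n + 42·k·n² + 294·k·n)·(4·n − 4 − k)    [distributive law]
= (−53·k − 129·n + 28 + 306·k·n − 229·n² + 7·k² + 72·k·n² − 30·n³ − 42·k²·n)·(4·n − 4 − k)    [combine like terms]
= −212·k·n + 212·k + 53·k² − 516·n² + 516·n + 129·k·n + 112·n − 112 − 28·k + 1224·k·n² − 1224·k·n − 306·k²·n − 916·n³ + 916·n² + 229·k·n² + 28·k²·n − 28·k² − 7·k³ + 288·k·n³ − 288·k·n² − 72·k²·n² − 120·n⁴ + 120·n³ + 30·k·n³ − 168·k²·n² + 168·k²·n + 42·k³·n    [distributive law]
= −1307·k·n + 184·k + 25·k² + 400·n² + 628·n − 112 + 1165·k·n² − 110·k²·n − 796·n³ − 7·k³ + 318·k·n³ − 240·k²·n² − 120·n⁴ + 42·k³·n    [combine like terms]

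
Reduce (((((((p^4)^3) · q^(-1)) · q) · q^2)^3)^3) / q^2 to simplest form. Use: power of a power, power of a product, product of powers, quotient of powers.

p^108q^16

(((((((p^4)^3) · q^(-1)) · q) · q^2)^3)^3) / q^2
= ((((((p^4)^3) · q^(-1)) · q) · q^2)^9) / q^2    [power of a power]
= ((((((p^4)^3) · q^(-1)) · q)^9) · ((q^2)^9)) / q^2    [power of a product]
= ((((((p^4)^3) · q^(-1))^9) · (q^9)) · ((q^2)^9)) / q^2    [power of a product]
= ((((((p^4)^3)^9) · ((q^(-1))^9)) · (q^9)) · ((q^2)^9)) / q^2    [power of a product]
= (((((p^4)^27) · ((q^(-1))^9)) · (q^9)) · ((q^2)^9)) / q^2    [power of a power]
= (((p^108 · ((q^(-1))^9)) · (q^9)) · ((q^2)^9)) / q^2    [power of a power]
= (((p^108 · q^(-9)) · (q^9)) · ((q^2)^9)) / q^2    [power of a power]
= (((p^108 · q^(-9)) · q^9) · q^18) / q^2    [power of a power]
= p^108q^16    [quotient of powers; product of powers]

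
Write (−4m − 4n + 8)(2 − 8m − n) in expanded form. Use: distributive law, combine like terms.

−72m + 32m^2 + 36mn − 16n + 4n^2 + 16

(−4m − 4n + 8)(2 − 8m − n)
= −8m + 32m^2 + 4mn − 8n + 32mn + 4n^2 + 16 − 64m − 8n    [distributive law]
= −72m + 32m^2 + 36mn − 16n + 4n^2 + 16    [combine like terms]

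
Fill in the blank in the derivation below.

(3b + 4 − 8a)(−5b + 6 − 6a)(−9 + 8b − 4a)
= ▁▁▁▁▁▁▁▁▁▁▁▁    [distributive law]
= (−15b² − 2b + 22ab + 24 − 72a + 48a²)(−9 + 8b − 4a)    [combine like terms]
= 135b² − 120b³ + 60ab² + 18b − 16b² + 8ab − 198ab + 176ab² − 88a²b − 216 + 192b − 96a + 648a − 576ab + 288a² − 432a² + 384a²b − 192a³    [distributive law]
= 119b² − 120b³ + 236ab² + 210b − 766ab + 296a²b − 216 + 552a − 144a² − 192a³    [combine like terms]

Applying distributive law to the line above:

(−15b² + 18b − 18ab − 20b + 24 − 24a + 40ab − 48a + 48a²)(−9 + 8b − 4a)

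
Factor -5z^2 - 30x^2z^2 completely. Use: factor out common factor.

5z^2(-1 - 6x^2)

-5z^2 - 30x^2z^2
= 5(-z^2 - 6x^2z^2)    [factor out 5]
= 5z^2(-1 - 6x^2)    [factor out z^2]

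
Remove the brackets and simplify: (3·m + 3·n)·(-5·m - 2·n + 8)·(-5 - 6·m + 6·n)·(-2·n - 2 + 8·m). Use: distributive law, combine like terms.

906·m^2·n - 822·m^2 - 732·m^3 + 108·m^3·n + 720·m^4 - 792·m^2·n^2 + 1362·m·n^2 - 930·m·n - 108·m·n^3 + 240·m - 276·n^3 - 108·n^2 + 72·n^4 + 240·n

(3·m + 3·n)·(-5·m - 2·n + 8)·(-5 - 6·m + 6·n)·(-2·n - 2 + 8·m)
= (-15·m^2 - 6·m·n + 24·m - 15·m·n - 6·n^2 + 24·n)·(-5 - 6·m + 6·n)·(-2·n - 2 + 8·m)    [distributive law]
= (-15·m^2 - 21·m·n + 24·m - 6·n^2 + 24·n)·(-5 - 6·m + 6·n)·(-2·n - 2 + 8·m)    [combine like terms]
= (75·m^2 + 90·m^3 - 90·m^2·n + 105·m·n + 126·m^2·n - 126·m·n^2 - 120·m - 144·m^2 + 144·m·n + 30·n^2 + 36·m·n^2 - 36·n^3 - 120·n - 144·m·n + 144·n^2)·(-2·n - 2 + 8·m)    [distributive law]
= (-69·m^2 + 90·m^3 + 36·m^2·n + 105·m·n - 90·m·n^2 - 120·m + 174·n^2 - 36·n^3 - 120·n)·(-2·n - 2 + 8·m)    [combine like terms]
= 138·m^2·n + 138·m^2 - 552·m^3 - 180·m^3·n - 180·m^3 + 720·m^4 - 72·m^2·n^2 - 72·m^2·n + 288·m^3·n - 210·m·n^2 - 210·m·n + 840·m^2·n + 180·m·n^3 + 180·m·n^2 - 720·m^2·n^2 + 240·m·n + 240·m - 960·m^2 - 348·n^3 - 348·n^2 + 1392·m·n^2 + 72·n^4 + 72·n^3 - 288·m·n^3 + 240·n^2 + 240·n - 960·m·n    [distributive law]
= 906·m^2·n - 822·m^2 - 732·m^3 + 108·m^3·n + 720·m^4 - 792·m^2·n^2 + 1362·m·n^2 - 930·m·n - 108·m·n^3 + 240·m - 276·n^3 - 108·n^2 + 72·n^4 + 240·n    [combine like terms]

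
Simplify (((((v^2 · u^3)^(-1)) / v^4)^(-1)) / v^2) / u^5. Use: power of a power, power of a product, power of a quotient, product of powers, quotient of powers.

u^(-2)v^4

(((((v^2 · u^3)^(-1)) / v^4)^(-1)) / v^2) / u^5
= (((((v^2 · u^3)^(-1))^(-1)) / ((v^4)^(-1))) / v^2) / u^5    [power of a quotient]
= ((((v^2 · u^3)^1) / ((v^4)^(-1))) / v^2) / u^5    [power of a power]
= (((((v^2)^1) · ((u^3)^1)) / ((v^4)^(-1))) / v^2) / u^5    [power of a product]
= (((v^2 · ((u^3)^1)) / ((v^4)^(-1))) / v^2) / u^5    [power of a power]
= (((v^2 · u^3) / ((v^4)^(-1))) / v^2) / u^5    [power of a power]
= (((v^2 · u^3) / v^(-4)) / v^2) / u^5    [power of a power]
= u^(-2)v^4    [quotient of powers; product of powers]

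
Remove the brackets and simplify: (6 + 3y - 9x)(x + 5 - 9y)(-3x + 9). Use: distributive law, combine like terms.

(6 + 3y - 9x)(x + 5 - 9y)(-3x + 9)
= (6x + 30 - 54y + 3xy + 15y - 27y² - 9x² - 45x + 81xy)(-3x + 9)    [distributive law]
= (-39x + 30 - 39y + 84xy - 27y² - 9x²)(-3x + 9)    [combine like terms]
= 117x² - 351x - 90x + 270 + 117xy - 351y - 252x²y + 756xy + 81xy² - 243y² + 27x³ - 81x²    [distributive law]
= 36x² - 441x + 270 + 873xy - 351y - 252x²y + 81xy² - 243y² + 27x³    [combine like terms]

36x² - 441x + 270 + 873xy - 351y - 252x²y + 81xy² - 243y² + 27x³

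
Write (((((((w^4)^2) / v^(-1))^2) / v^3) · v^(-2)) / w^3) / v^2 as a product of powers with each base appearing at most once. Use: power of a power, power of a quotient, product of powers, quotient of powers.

v^(-5)w^13

(((((((w^4)^2) / v^(-1))^2) / v^3) · v^(-2)) / w^3) / v^2
= (((((((w^4)^2)^2) / ((v^(-1))^2)) / v^3) · v^(-2)) / w^3) / v^2    [power of a quotient]
= ((((((w^4)^4) / ((v^(-1))^2)) / v^3) · v^(-2)) / w^3) / v^2    [power of a power]
= ((((w^16 / ((v^(-1))^2)) / v^3) · v^(-2)) / w^3) / v^2    [power of a power]
= ((((w^16 / v^(-2)) / v^3) · v^(-2)) / w^3) / v^2    [power of a power]
= v^(-5)w^13    [quotient of powers; product of powers]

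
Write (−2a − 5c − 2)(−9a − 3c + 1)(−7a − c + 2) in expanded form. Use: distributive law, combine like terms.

−126a^3 − 375a^2c − 76a^2 − 156ac^2 + 79ac + 46a − 15c^3 + 29c^2 + 4c − 4

(−2a − 5c − 2)(−9a − 3c + 1)(−7a − c + 2)
= (18a^2 + 6ac − 2a + 45ac + 15c^2 − 5c + 18a + 6c − 2)(−7a − c + 2)    [distributive law]
= (18a^2 + 51ac + 16a + 15c^2 + c − 2)(−7a − c + 2)    [combine like terms]
= −126a^3 − 18a^2c + 36a^2 − 357a^2c − 51ac^2 + 102ac − 112a^2 − 16ac + 32a − 105ac^2 − 15c^3 + 30c^2 − 7ac − c^2 + 2c + 14a + 2c − 4    [distributive law]
= −126a^3 − 375a^2c − 76a^2 − 156ac^2 + 79ac + 46a − 15c^3 + 29c^2 + 4c − 4    [combine like terms]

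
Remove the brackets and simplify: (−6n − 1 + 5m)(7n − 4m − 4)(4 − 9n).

−321n² + 378n³ + 380mn − 531mn² + 32n − 64m + 16 − 80m² + 180m²n

(−6n − 1 + 5m)(7n − 4m − 4)(4 − 9n)
= (−42n² + 24mn + 24n − 7n + 4m + 4 + 35mn − 20m² − 20m)(4 − 9n)    [distributive law]
= (−42n² + 59mn + 17n − 16m + 4 − 20m²)(4 − 9n)    [combine like terms]
= −168n² + 378n³ + 236mn − 531mn² + 68n − 153n² − 64m + 144mn + 16 − 36n − 80m² + 180m²n    [distributive law]
= −321n² + 378n³ + 380mn − 531mn² + 32n − 64m + 16 − 80m² + 180m²n    [combine like terms]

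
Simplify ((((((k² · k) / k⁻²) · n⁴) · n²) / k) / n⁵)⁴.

((((((k² · k) / k⁻²) · n⁴) · n²) / k) / n⁵)⁴
= ((((((k² · k) / k⁻²) · n⁴) · n²) / k)⁴) / ((n⁵)⁴)    [power of a quotient]
= ((((((k² · k) / k⁻²) · n⁴) · n²)⁴) / (k⁴)) / ((n⁵)⁴)    [power of a quotient]
= ((((((k² · k) / k⁻²) · n⁴)⁴) · ((n²)⁴)) / (k⁴)) / ((n⁵)⁴)    [power of a product]
= ((((((k² · k) / k⁻²)⁴) · ((n⁴)⁴)) · ((n²)⁴)) / (k⁴)) / ((n⁵)⁴)    [power of a product]
= ((((((k² · k)⁴) / ((k⁻²)⁴)) · ((n⁴)⁴)) · ((n²)⁴)) / (k⁴)) / ((n⁵)⁴)    [power of a quotient]
= (((((((k²)⁴) · (k⁴)) / ((k⁻²)⁴)) · ((n⁴)⁴)) · ((n²)⁴)) / (k⁴)) / ((n⁵)⁴)    [power of a product]
= (((((k⁸ · (k⁴)) / ((k⁻²)⁴)) · ((n⁴)⁴)) · ((n²)⁴)) / (k⁴)) / ((n⁵)⁴)    [power of a power]
= ((((k¹² / ((k⁻²)⁴)) · ((n⁴)⁴)) · ((n²)⁴)) / (k⁴)) / ((n⁵)⁴)    [product of powers]
= ((((k¹² / k⁻⁸) · ((n⁴)⁴)) · ((n²)⁴)) / (k⁴)) / ((n⁵)⁴)    [power of a power]
= (((k²⁰ · ((n⁴)⁴)) · ((n²)⁴)) / (k⁴)) / ((n⁵)⁴)    [quotient of powers]
= (((k²⁰ · n¹⁶) · ((n²)⁴)) / (k⁴)) / ((n⁵)⁴)    [power of a power]
= (((k²⁰ · n¹⁶) · n⁸) / (k⁴)) / ((n⁵)⁴)    [power of a power]
= (((k²⁰ · n¹⁶) · n⁸) / k⁴) / n²⁰    [power of a power]
= k¹⁶n⁴    [quotient of powers; product of powers]

k¹⁶n⁴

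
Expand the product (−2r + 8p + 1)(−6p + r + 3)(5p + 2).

100p^2r + 15pr − 10pr^2 − 4r^2 − 10r − 240p^3 − 6p^2 + 51p + 6

(−2r + 8p + 1)(−6p + r + 3)(5p + 2)
= (12pr − 2r^2 − 6r − 48p^2 + 8pr + 24p − 6p + r + 3)(5p + 2)    [distributive law]
= (20pr − 2r^2 − 5r − 48p^2 + 18p + 3)(5p + 2)    [combine like terms]
= 100p^2r + 40pr − 10pr^2 − 4r^2 − 25pr − 10r − 240p^3 − 96p^2 + 90p^2 + 36p + 15p + 6    [distributive law]
= 100p^2r + 15pr − 10pr^2 − 4r^2 − 10r − 240p^3 − 6p^2 + 51p + 6    [combine like terms]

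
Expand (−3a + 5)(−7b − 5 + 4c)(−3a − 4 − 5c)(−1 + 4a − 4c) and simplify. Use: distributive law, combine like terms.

(−3a + 5)(−7b − 5 + 4c)(−3a − 4 − 5c)(−1 + 4a − 4c)
= (21ab + 15a − 12ac − 35b − 25 + 20c)(−3a − 4 − 5c)(−1 + 4a − 4c)    [distributive law]
= (−63a^2b − 84ab − 105abc − 45a^2 − 60a − 75ac + 36a^2c + 48ac + 60ac^2 + 105ab + 140b + 175bc + 75a + 100 + 125c − 60ac − 80c − 100c^2)(−1 + 4a − 4c)    [distributive law]
= (−63a^2b + 21ab − 105abc − 45a^2 + 15a − 87ac + 36a^2c + 60ac^2 + 140b + 175bc + 100 + 45c − 100c^2)(−1 + 4a − 4c)    [combine like terms]
= 63a^2b − 252a^3b + 252a^2bc − 21ab + 84a^2b − 84abc + 105abc − 420a^2bc + 420abc^2 + 45a^2 − 180a^3 + 180a^2c − 15a + 60a^2 − 60ac + 87ac − 348a^2c + 348ac^2 − 36a^2c + 144a^3c − 144a^2c^2 − 60ac^2 + 240a^2c^2 − 240ac^3 − 140b + 560ab − 560bc − 175bc + 700abc − 700bc^2 − 100 + 400a − 400c − 45c + 180ac − 180c^2 + 100c^2 − 400ac^2 + 400c^3    [distributive law]
= 147a^2b − 252a^3b − 168a^2bc + 539ab + 721abc + 420abc^2 + 105a^2 − 180a^3 − 204a^2c + 385a + 207ac − 112ac^2 + 144a^3c + 96a^2c^2 − 240ac^3 − 140b − 735bc − 700bc^2 − 100 − 445c − 80c^2 + 400c^3    [combine like terms]

147a^2b − 252a^3b − 168a^2bc + 539ab + 721abc + 420abc^2 + 105a^2 − 180a^3 − 204a^2c + 385a + 207ac − 112ac^2 + 144a^3c + 96a^2c^2 − 240ac^3 − 140b − 735bc − 700bc^2 − 100 − 445c − 80c^2 + 400c^3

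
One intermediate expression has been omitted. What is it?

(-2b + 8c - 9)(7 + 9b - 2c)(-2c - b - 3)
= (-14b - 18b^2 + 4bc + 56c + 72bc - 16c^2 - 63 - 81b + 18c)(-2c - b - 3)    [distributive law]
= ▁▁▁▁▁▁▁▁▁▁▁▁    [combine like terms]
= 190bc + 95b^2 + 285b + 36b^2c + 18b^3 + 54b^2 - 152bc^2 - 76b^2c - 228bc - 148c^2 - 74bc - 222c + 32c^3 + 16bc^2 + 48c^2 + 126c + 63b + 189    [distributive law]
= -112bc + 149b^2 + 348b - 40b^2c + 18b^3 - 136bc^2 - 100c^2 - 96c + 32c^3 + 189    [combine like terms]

By combine like terms:

(-95b - 18b^2 + 76bc + 74c - 16c^2 - 63)(-2c - b - 3)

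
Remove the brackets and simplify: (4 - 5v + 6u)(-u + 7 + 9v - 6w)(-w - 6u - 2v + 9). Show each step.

(4 - 5v + 6u)(-u + 7 + 9v - 6w)(-w - 6u - 2v + 9)
= (-4u + 28 + 36v - 24w + 5uv - 35v - 45v^2 + 30vw - 6u^2 + 42u + 54uv - 36uw)(-w - 6u - 2v + 9)    [distributive law]
= (38u + 28 + v - 24w + 59uv - 45v^2 + 30vw - 6u^2 - 36uw)(-w - 6u - 2v + 9)    [combine like terms]
= -38uw - 228u^2 - 76uv + 342u - 28w - 168u - 56v + 252 - vw - 6uv - 2v^2 + 9v + 24w^2 + 144uw + 48vw - 216w - 59uvw - 354u^2v - 118uv^2 + 531uv + 45v^2w + 270uv^2 + 90v^3 - 405v^2 - 30vw^2 - 180uvw - 60v^2w + 270vw + 6u^2w + 36u^3 + 12u^2v - 54u^2 + 36uw^2 + 216u^2w + 72uvw - 324uw    [distributive law]
= -218uw - 282u^2 + 449uv + 174u - 244w - 47v + 252 + 317vw - 407v^2 + 24w^2 - 167uvw - 342u^2v + 152uv^2 - 15v^2w + 90v^3 - 30vw^2 + 222u^2w + 36u^3 + 36uw^2    [combine like terms]

-218uw - 282u^2 + 449uv + 174u - 244w - 47v + 252 + 317vw - 407v^2 + 24w^2 - 167uvw - 342u^2v + 152uv^2 - 15v^2w + 90v^3 - 30vw^2 + 222u^2w + 36u^3 + 36uw^2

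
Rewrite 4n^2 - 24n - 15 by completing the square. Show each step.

4(n - 3)^2 - 51

4n^2 - 24n - 15
= 4(n^2 - 6n) - 15    [factor out 4 from the n-terms]
= 4(n^2 - 6n + 9 - 9) - 15    [add and subtract 9 inside the bracket]
= 4(n - 3)^2 - 36 - 15    [perfect-square identity]
= 4(n - 3)^2 - 51    [combine constants]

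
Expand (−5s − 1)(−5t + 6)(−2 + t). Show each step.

−80st + 25st^2 + 60s − 16t + 5t^2 + 12

(−5s − 1)(−5t + 6)(−2 + t)
= (25st − 30s + 5t − 6)(−2 + t)    [distributive law]
= −50st + 25st^2 + 60s − 30st − 10t + 5t^2 + 12 − 6t    [distributive law]
= −80st + 25st^2 + 60s − 16t + 5t^2 + 12    [combine like terms]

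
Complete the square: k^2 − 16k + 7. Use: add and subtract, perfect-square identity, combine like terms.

(k − 8)^2 − 57

k^2 − 16k + 7
= k^2 − 16k + 64 − 64 + 7    [add and subtract 64]
= (k − 8)^2 − 64 + 7    [perfect-square identity]
= (k − 8)^2 − 57    [combine constants]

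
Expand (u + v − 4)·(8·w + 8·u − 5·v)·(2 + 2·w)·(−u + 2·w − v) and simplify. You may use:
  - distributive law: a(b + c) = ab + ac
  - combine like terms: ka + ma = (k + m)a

80·u²·w − 32·u·w² + 4·u·v·w + 16·u²·w² + 32·u·w³ − 20·u·v·w² − 16·u³ − 22·u²·v − 16·u³·w − 22·u²·v·w + 4·u·v² + 4·u·v²·w + 176·v·w² − 76·v²·w + 32·v·w³ − 36·v²·w² + 10·v³ + 10·v³·w − 64·u·w − 128·w² + 144·v·w − 128·w³ + 64·u² + 24·u·v − 40·v²

(u + v − 4)·(8·w + 8·u − 5·v)·(2 + 2·w)·(−u + 2·w − v)
= (8·u·w + 8·u² − 5·u·v + 8·v·w + 8·u·v − 5·v² − 32·w − 32·u + 20·v)·(2 + 2·w)·(−u + 2·w − v)    [distributive law]
= (8·u·w + 8·u² + 3·u·v + 8·v·w − 5·v² − 32·w − 32·u + 20·v)·(2 + 2·w)·(−u + 2·w − v)    [combine like terms]
= (16·u·w + 16·u·w² + 16·u² + 16·u²·w + 6·u·v + 6·u·v·w + 16·v·w + 16·v·w² − 10·v² − 10·v²·w − 64·w − 64·w² − 64·u − 64·u·w + 40·v + 40·v·w)·(−u + 2·w − v)    [distributive law]
= (−48·u·w + 16·u·w² + 16·u² + 16·u²·w + 6·u·v + 6·u·v·w + 56·v·w + 16·v·w² − 10·v² − 10·v²·w − 64·w − 64·w² − 64·u + 40·v)·(−u + 2·w − v)    [combine like terms]
= 48·u²·w − 96·u·w² + 48·u·v·w − 16·u²·w² + 32·u·w³ − 16·u·v·w² − 16·u³ + 32·u²·w − 16·u²·v − 16·u³·w + 32·u²·w² − 16·u²·v·w − 6·u²·v + 12·u·v·w − 6·u·v² − 6·u²·v·w + 12·u·v·w² − 6·u·v²·w − 56·u·v·w + 112·v·w² − 56·v²·w − 16·u·v·w² + 32·v·w³ − 16·v²·w² + 10·u·v² − 20·v²·w + 10·v³ + 10·u·v²·w − 20·v²·w² + 10·v³·w + 64·u·w − 128·w² + 64·v·w + 64·u·w² − 128·w³ + 64·v·w² + 64·u² − 128·u·w + 64·u·v − 40·u·v + 80·v·w − 40·v²    [distributive law]
= 80·u²·w − 32·u·w² + 4·u·v·w + 16·u²·w² + 32·u·w³ − 20·u·v·w² − 16·u³ − 22·u²·v − 16·u³·w − 22·u²·v·w + 4·u·v² + 4·u·v²·w + 176·v·w² − 76·v²·w + 32·v·w³ − 36·v²·w² + 10·v³ + 10·v³·w − 64·u·w − 128·w² + 144·v·w − 128·w³ + 64·u² + 24·u·v − 40·v²    [combine like terms]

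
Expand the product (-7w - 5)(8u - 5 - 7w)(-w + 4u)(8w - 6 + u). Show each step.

(-7w - 5)(8u - 5 - 7w)(-w + 4u)(8w - 6 + u)
= (-56uw + 35w + 49w^2 - 40u + 25 + 35w)(-w + 4u)(8w - 6 + u)    [distributive law]
= (-56uw + 70w + 49w^2 - 40u + 25)(-w + 4u)(8w - 6 + u)    [combine like terms]
= (56uw^2 - 224u^2w - 70w^2 + 280uw - 49w^3 + 196uw^2 + 40uw - 160u^2 - 25w + 100u)(8w - 6 + u)    [distributive law]
= (252uw^2 - 224u^2w - 70w^2 + 320uw - 49w^3 - 160u^2 - 25w + 100u)(8w - 6 + u)    [combine like terms]
= 2016uw^3 - 1512uw^2 + 252u^2w^2 - 1792u^2w^2 + 1344u^2w - 224u^3w - 560w^3 + 420w^2 - 70uw^2 + 2560uw^2 - 1920uw + 320u^2w - 392w^4 + 294w^3 - 49uw^3 - 1280u^2w + 960u^2 - 160u^3 - 200w^2 + 150w - 25uw + 800uw - 600u + 100u^2    [distributive law]
= 1967uw^3 + 978uw^2 - 1540u^2w^2 + 384u^2w - 224u^3w - 266w^3 + 220w^2 - 1145uw - 392w^4 + 1060u^2 - 160u^3 + 150w - 600u    [combine like terms]

1967uw^3 + 978uw^2 - 1540u^2w^2 + 384u^2w - 224u^3w - 266w^3 + 220w^2 - 1145uw - 392w^4 + 1060u^2 - 160u^3 + 150w - 600u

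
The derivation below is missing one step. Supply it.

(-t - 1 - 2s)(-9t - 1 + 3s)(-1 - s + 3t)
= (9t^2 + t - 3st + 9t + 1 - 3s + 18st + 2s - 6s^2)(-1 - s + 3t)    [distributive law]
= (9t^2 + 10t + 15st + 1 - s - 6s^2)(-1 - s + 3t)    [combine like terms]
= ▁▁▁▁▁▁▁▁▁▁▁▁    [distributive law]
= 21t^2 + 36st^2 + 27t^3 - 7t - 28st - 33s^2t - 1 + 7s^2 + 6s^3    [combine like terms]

After distributive law, the bracketed line is:

-9t^2 - 9st^2 + 27t^3 - 10t - 10st + 30t^2 - 15st - 15s^2t + 45st^2 - 1 - s + 3t + s + s^2 - 3st + 6s^2 + 6s^3 - 18s^2t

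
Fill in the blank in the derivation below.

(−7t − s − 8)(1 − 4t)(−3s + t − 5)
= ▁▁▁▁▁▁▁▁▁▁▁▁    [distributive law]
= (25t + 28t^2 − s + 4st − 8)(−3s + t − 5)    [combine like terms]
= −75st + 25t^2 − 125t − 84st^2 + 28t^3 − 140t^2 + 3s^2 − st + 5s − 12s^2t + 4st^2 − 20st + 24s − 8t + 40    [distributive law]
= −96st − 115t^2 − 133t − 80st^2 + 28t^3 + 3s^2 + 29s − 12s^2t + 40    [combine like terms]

After distributive law, the bracketed line is:

(−7t + 28t^2 − s + 4st − 8 + 32t)(−3s + t − 5)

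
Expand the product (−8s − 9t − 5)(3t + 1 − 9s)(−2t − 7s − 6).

(−8s − 9t − 5)(3t + 1 − 9s)(−2t − 7s − 6)
= (−24st − 8s + 72s² − 27t² − 9t + 81st − 15t − 5 + 45s)(−2t − 7s − 6)    [distributive law]
= (57st + 37s + 72s² − 27t² − 24t − 5)(−2t − 7s − 6)    [combine like terms]
= −114st² − 399s²t − 342st − 74st − 259s² − 222s − 144s²t − 504s³ − 432s² + 54t³ + 189st² + 162t² + 48t² + 168st + 144t + 10t + 35s + 30    [distributive law]
= 75st² − 543s²t − 248st − 691s² − 187s − 504s³ + 54t³ + 210t² + 154t + 30    [combine like terms]

75st² − 543s²t − 248st − 691s² − 187s − 504s³ + 54t³ + 210t² + 154t + 30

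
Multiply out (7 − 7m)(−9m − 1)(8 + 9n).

−448m − 504mn − 56 − 63n + 504m^2 + 567m^2n

(7 − 7m)(−9m − 1)(8 + 9n)
= (−63m − 7 + 63m^2 + 7m)(8 + 9n)    [distributive law]
= (−56m − 7 + 63m^2)(8 + 9n)    [combine like terms]
= −448m − 504mn − 56 − 63n + 504m^2 + 567m^2n    [distributive law]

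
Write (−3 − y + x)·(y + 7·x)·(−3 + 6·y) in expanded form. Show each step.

9·y − 15·y^2 + 63·x − 108·x·y − 6·y^3 − 36·x·y^2 − 21·x^2 + 42·x^2·y

(−3 − y + x)·(y + 7·x)·(−3 + 6·y)
= (−3·y − 21·x − y^2 − 7·x·y + x·y + 7·x^2)·(−3 + 6·y)    [distributive law]
= (−3·y − 21·x − y^2 − 6·x·y + 7·x^2)·(−3 + 6·y)    [combine like terms]
= 9·y − 18·y^2 + 63·x − 126·x·y + 3·y^2 − 6·y^3 + 18·x·y − 36·x·y^2 − 21·x^2 + 42·x^2·y    [distributive law]
= 9·y − 15·y^2 + 63·x − 108·x·y − 6·y^3 − 36·x·y^2 − 21·x^2 + 42·x^2·y    [combine like terms]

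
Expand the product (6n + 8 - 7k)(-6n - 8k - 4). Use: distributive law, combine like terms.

(6n + 8 - 7k)(-6n - 8k - 4)
= -36n^2 - 48kn - 24n - 48n - 64k - 32 + 42kn + 56k^2 + 28k    [distributive law]
= -36n^2 - 6kn - 72n - 36k - 32 + 56k^2    [combine like terms]

-36n^2 - 6kn - 72n - 36k - 32 + 56k^2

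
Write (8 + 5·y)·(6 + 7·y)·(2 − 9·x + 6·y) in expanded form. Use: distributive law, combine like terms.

96 − 432·x + 460·y − 774·x·y + 586·y² − 315·x·y² + 210·y³

(8 + 5·y)·(6 + 7·y)·(2 − 9·x + 6·y)
= (48 + 56·y + 30·y + 35·y²)·(2 − 9·x + 6·y)    [distributive law]
= (48 + 86·y + 35·y²)·(2 − 9·x + 6·y)    [combine like terms]
= 96 − 432·x + 288·y + 172·y − 774·x·y + 516·y² + 70·y² − 315·x·y² + 210·y³    [distributive law]
= 96 − 432·x + 460·y − 774·x·y + 586·y² − 315·x·y² + 210·y³    [combine like terms]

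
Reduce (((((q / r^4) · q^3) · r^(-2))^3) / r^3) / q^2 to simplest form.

q^10r^(-21)

(((((q / r^4) · q^3) · r^(-2))^3) / r^3) / q^2
= (((((q / r^4) · q^3)^3) · ((r^(-2))^3)) / r^3) / q^2    [power of a product]
= (((((q / r^4)^3) · ((q^3)^3)) · ((r^(-2))^3)) / r^3) / q^2    [power of a product]
= (((((q^3) / ((r^4)^3)) · ((q^3)^3)) · ((r^(-2))^3)) / r^3) / q^2    [power of a quotient]
= ((((q^3 / r^12) · ((q^3)^3)) · ((r^(-2))^3)) / r^3) / q^2    [power of a power]
= ((((q^3 / r^12) · q^9) · ((r^(-2))^3)) / r^3) / q^2    [power of a power]
= ((((q^3 / r^12) · q^9) · r^(-6)) / r^3) / q^2    [power of a power]
= q^10r^(-21)    [quotient of powers; product of powers]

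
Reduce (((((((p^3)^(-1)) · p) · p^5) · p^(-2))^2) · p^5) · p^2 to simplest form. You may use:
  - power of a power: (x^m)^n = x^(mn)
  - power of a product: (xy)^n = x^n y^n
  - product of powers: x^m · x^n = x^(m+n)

p^9

(((((((p^3)^(-1)) · p) · p^5) · p^(-2))^2) · p^5) · p^2
= (((((((p^3)^(-1)) · p) · p^5)^2) · ((p^(-2))^2)) · p^5) · p^2    [power of a product]
= (((((((p^3)^(-1)) · p)^2) · ((p^5)^2)) · ((p^(-2))^2)) · p^5) · p^2    [power of a product]
= (((((((p^3)^(-1))^2) · (p^2)) · ((p^5)^2)) · ((p^(-2))^2)) · p^5) · p^2    [power of a product]
= ((((((p^3)^(-2)) · (p^2)) · ((p^5)^2)) · ((p^(-2))^2)) · p^5) · p^2    [power of a power]
= ((((p^(-6) · (p^2)) · ((p^5)^2)) · ((p^(-2))^2)) · p^5) · p^2    [power of a power]
= (((p^(-4) · ((p^5)^2)) · ((p^(-2))^2)) · p^5) · p^2    [product of powers]
= (((p^(-4) · p^10) · ((p^(-2))^2)) · p^5) · p^2    [power of a power]
= ((p^6 · ((p^(-2))^2)) · p^5) · p^2    [product of powers]
= ((p^6 · p^(-4)) · p^5) · p^2    [power of a power]
= (p^2 · p^5) · p^2    [product of powers]
= p^7 · p^2    [product of powers]
= p^9    [product of powers]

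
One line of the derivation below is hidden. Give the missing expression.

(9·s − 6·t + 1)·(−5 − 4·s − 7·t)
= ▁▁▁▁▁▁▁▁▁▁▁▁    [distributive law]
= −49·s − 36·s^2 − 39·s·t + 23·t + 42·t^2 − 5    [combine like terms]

After distributive law, the bracketed line is:

−45·s − 36·s^2 − 63·s·t + 30·t + 24·s·t + 42·t^2 − 5 − 4·s − 7·t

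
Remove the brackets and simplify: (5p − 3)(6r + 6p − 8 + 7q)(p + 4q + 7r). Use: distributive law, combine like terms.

(5p − 3)(6r + 6p − 8 + 7q)(p + 4q + 7r)
= (30pr + 30p^2 − 40p + 35pq − 18r − 18p + 24 − 21q)(p + 4q + 7r)    [distributive law]
= (30pr + 30p^2 − 58p + 35pq − 18r + 24 − 21q)(p + 4q + 7r)    [combine like terms]
= 30p^2r + 120pqr + 210pr^2 + 30p^3 + 120p^2q + 210p^2r − 58p^2 − 232pq − 406pr + 35p^2q + 140pq^2 + 245pqr − 18pr − 72qr − 126r^2 + 24p + 96q + 168r − 21pq − 84q^2 − 147qr    [distributive law]
= 240p^2r + 365pqr + 210pr^2 + 30p^3 + 155p^2q − 58p^2 − 253pq − 424pr + 140pq^2 − 219qr − 126r^2 + 24p + 96q + 168r − 84q^2    [combine like terms]

240p^2r + 365pqr + 210pr^2 + 30p^3 + 155p^2q − 58p^2 − 253pq − 424pr + 140pq^2 − 219qr − 126r^2 + 24p + 96q + 168r − 84q^2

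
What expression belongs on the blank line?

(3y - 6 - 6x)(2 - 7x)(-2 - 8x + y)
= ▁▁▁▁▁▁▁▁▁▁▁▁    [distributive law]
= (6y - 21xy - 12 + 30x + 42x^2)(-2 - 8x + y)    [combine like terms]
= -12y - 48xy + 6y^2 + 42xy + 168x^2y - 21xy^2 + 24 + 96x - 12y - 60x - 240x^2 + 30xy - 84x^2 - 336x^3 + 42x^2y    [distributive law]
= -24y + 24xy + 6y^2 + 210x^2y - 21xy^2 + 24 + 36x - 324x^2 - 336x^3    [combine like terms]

After distributive law, the bracketed line is:

(6y - 21xy - 12 + 42x - 12x + 42x^2)(-2 - 8x + y)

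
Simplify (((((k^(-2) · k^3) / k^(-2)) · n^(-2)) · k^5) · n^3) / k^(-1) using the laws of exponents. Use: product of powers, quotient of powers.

(((((k^(-2) · k^3) / k^(-2)) · n^(-2)) · k^5) · n^3) / k^(-1)
= ((((k / k^(-2)) · n^(-2)) · k^5) · n^3) / k^(-1)    [product of powers]
= (((k^3 · n^(-2)) · k^5) · n^3) / k^(-1)    [quotient of powers]
= k^9n    [quotient of powers; product of powers]

k^9n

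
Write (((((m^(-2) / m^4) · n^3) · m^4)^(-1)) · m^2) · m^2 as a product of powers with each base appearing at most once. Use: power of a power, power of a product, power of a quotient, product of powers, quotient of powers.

m^6n^(-3)

(((((m^(-2) / m^4) · n^3) · m^4)^(-1)) · m^2) · m^2
= (((((m^(-2) / m^4) · n^3)^(-1)) · ((m^4)^(-1))) · m^2) · m^2    [power of a product]
= (((((m^(-2) / m^4)^(-1)) · ((n^3)^(-1))) · ((m^4)^(-1))) · m^2) · m^2    [power of a product]
= ((((((m^(-2))^(-1)) / ((m^4)^(-1))) · ((n^3)^(-1))) · ((m^4)^(-1))) · m^2) · m^2    [power of a quotient]
= ((((m^2 / ((m^4)^(-1))) · ((n^3)^(-1))) · ((m^4)^(-1))) · m^2) · m^2    [power of a power]
= ((((m^2 / m^(-4)) · ((n^3)^(-1))) · ((m^4)^(-1))) · m^2) · m^2    [power of a power]
= (((m^6 · ((n^3)^(-1))) · ((m^4)^(-1))) · m^2) · m^2    [quotient of powers]
= (((m^6 · n^(-3)) · ((m^4)^(-1))) · m^2) · m^2    [power of a power]
= (((m^6 · n^(-3)) · m^(-4)) · m^2) · m^2    [power of a power]
= m^6n^(-3)    [product of powers]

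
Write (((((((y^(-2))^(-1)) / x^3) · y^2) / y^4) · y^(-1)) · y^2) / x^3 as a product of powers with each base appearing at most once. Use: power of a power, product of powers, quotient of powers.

(((((((y^(-2))^(-1)) / x^3) · y^2) / y^4) · y^(-1)) · y^2) / x^3
= (((((y^2 / x^3) · y^2) / y^4) · y^(-1)) · y^2) / x^3    [power of a power]
= x^(-6)y    [quotient of powers; product of powers]

x^(-6)y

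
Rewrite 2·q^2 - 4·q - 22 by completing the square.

2(q - 1)^2 - 24

2·q^2 - 4·q - 22
= 2(q^2 - 2·q) - 22    [factor out 2 from the q-terms]
= 2(q^2 - 2·q + 1 - 1) - 22    [add and subtract 1 inside the bracket]
= 2(q - 1)^2 - 2 - 22    [perfect-square identity]
= 2(q - 1)^2 - 24    [combine constants]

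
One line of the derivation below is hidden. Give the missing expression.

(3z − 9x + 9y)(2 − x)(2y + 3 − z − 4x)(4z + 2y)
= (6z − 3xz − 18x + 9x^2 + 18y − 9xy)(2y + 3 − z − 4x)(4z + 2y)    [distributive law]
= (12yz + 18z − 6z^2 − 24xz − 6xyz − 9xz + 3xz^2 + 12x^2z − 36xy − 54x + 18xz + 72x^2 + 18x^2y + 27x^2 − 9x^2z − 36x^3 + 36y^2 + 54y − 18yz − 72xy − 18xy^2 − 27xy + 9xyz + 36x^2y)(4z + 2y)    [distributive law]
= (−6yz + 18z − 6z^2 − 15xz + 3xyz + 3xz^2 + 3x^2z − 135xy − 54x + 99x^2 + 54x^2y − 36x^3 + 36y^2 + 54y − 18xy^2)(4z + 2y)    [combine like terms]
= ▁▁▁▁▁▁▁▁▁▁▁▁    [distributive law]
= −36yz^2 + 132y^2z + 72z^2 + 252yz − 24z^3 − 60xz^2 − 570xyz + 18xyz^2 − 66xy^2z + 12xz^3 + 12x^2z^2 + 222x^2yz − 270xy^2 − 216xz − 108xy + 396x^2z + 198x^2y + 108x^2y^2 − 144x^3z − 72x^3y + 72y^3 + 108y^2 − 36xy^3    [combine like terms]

By distributive law:

−24yz^2 − 12y^2z + 72z^2 + 36yz − 24z^3 − 12yz^2 − 60xz^2 − 30xyz + 12xyz^2 + 6xy^2z + 12xz^3 + 6xyz^2 + 12x^2z^2 + 6x^2yz − 540xyz − 270xy^2 − 216xz − 108xy + 396x^2z + 198x^2y + 216x^2yz + 108x^2y^2 − 144x^3z − 72x^3y + 144y^2z + 72y^3 + 216yz + 108y^2 − 72xy^2z − 36xy^3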